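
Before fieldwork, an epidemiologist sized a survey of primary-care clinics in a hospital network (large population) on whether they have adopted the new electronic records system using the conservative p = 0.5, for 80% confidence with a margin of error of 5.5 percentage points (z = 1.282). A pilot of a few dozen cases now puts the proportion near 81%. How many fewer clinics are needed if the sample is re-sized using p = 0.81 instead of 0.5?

52

Conservative (p = 0.5): n = 1.282² × 0.25 / 0.055² ≈ 135.83 → 136.
Using p = 0.81: p(1−p) = 0.1539, so n = 1.282² × 0.1539 / 0.055² ≈ 83.62 → 84.
Reduction: 136 − 84 = 52.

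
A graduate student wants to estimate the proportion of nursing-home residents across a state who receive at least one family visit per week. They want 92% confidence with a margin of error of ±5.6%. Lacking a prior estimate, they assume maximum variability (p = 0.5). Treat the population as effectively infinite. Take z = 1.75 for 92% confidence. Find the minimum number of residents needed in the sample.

245

With p = 0.5, p(1−p) = 0.25.
n = z²·p(1−p)/E² = 1.75² × 0.2500 / 0.056² = 3.0625 × 0.2500 / 0.003136 ≈ 244.14.
Rounding up gives n = 245.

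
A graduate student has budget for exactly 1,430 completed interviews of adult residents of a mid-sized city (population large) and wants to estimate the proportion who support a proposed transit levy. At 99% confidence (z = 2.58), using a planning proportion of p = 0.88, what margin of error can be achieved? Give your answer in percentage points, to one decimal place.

SE(p̂) = √[p(1−p)/n] = √[0.1056/1430] = 0.00859.
E = z × SE = 2.58 × 0.00859 = 0.02217, or 2.2 percentage points.

2.2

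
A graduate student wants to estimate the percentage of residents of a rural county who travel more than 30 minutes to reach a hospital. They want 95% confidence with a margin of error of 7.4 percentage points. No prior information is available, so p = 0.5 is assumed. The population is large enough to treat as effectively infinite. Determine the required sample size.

For 95% confidence, z = 1.96.
With p = 0.5, p(1−p) = 0.25.
n = z²·p(1−p)/E² = 1.96² × 0.2500 / 0.074² = 3.8416 × 0.2500 / 0.005476 ≈ 175.38.
Rounding up gives n = 176.

176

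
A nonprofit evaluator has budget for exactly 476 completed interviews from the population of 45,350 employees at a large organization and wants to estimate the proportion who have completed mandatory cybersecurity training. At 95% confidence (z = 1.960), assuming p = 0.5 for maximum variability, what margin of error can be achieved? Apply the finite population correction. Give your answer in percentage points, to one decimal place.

4.5

Finite-population factor: (N−n)/(N−1) = (45350−476)/(45350−1) = 0.9895.
SE(p̂) = √[p(1−p)/n · (N−n)/(N−1)] = √[0.2500/476 × 0.9895] = 0.02280.
E = z × SE = 1.960 × 0.02280 = 0.04468 ≈ 4.5 percentage points.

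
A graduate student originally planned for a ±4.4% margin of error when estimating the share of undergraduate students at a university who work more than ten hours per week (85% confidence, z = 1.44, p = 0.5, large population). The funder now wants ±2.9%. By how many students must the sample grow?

At ±4.4%: n = 1.44² × 0.2500 / 0.044² ≈ 267.77 → 268.
At ±2.9%: n = 1.44² × 0.2500 / 0.029² ≈ 616.41 → 617.
Additional respondents: 617 − 268 = 349.

349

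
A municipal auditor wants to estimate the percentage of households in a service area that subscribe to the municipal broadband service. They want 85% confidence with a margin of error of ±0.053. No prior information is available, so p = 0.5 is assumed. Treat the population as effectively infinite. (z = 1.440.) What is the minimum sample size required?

With p = 0.5, p(1−p) = 0.25.
n = z²·p(1−p)/E² = 1.440² × 0.2500 / 0.053² = 2.0736 × 0.2500 / 0.002809 ≈ 184.55.
Rounding up gives n = 185.

185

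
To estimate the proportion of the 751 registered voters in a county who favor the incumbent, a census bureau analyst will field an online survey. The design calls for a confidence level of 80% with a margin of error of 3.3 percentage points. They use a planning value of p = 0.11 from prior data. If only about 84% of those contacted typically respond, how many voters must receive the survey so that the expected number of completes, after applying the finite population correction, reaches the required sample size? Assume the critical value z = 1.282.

148

Completed interviews needed (unadjusted): n₀ = 1.282² × 0.0979 / 0.033² ≈ 147.75 → 148.
FPC for N = 751: n = 148 / (1 + 147/751) = 148 / 1.1957 ≈ 123.77 → 124.
At an 84% response rate, contacts needed = 124 / 0.84 ≈ 147.62 → 148.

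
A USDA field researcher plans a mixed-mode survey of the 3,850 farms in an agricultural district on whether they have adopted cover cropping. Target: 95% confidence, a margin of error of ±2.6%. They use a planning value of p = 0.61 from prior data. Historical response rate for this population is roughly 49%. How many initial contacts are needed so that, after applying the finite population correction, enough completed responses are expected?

2043

For 95% confidence, z = 1.96.
Completed interviews needed (unadjusted): n₀ = 1.96² × 0.2379 / 0.026² ≈ 1351.95 → 1352.
FPC for N = 3,850: n = 1352 / (1 + 1351/3850) = 1352 / 1.3509 ≈ 1000.81 → 1001.
At a 49% response rate, contacts needed = 1001 / 0.49 ≈ 2042.86 → 2043.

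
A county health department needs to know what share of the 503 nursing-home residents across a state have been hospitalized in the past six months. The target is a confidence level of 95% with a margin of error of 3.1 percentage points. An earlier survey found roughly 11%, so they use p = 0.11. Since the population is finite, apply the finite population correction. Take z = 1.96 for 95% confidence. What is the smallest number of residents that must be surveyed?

221

Unadjusted: n₀ = 1.96² × 0.11 × 0.89 / 0.031² ≈ 391.36, so n₀ = 392.
Finite population correction with N = 503: n = n₀ / (1 + (n₀−1)/N) = 392 / (1 + 391/503) = 392 / 1.7773 ≈ 220.55.
Rounding up, n = 221.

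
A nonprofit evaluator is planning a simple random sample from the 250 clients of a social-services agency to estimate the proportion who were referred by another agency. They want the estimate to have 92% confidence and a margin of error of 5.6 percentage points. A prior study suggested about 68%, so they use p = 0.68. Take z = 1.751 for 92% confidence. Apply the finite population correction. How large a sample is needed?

Unadjusted: n₀ = 1.751² × 0.68 × 0.32 / 0.056² ≈ 212.74, so n₀ = 213.
Finite population correction with N = 250: n = n₀ / (1 + (n₀−1)/N) = 213 / (1 + 212/250) = 213 / 1.8480 ≈ 115.26.
Rounding up, n = 116.

116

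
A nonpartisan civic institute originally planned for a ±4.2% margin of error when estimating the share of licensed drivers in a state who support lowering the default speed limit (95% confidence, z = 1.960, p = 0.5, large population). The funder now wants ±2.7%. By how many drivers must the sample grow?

773

At ±4.2%: n = 1.960² × 0.2500 / 0.042² ≈ 544.44 → 545.
At ±2.7%: n = 1.960² × 0.2500 / 0.027² ≈ 1317.42 → 1318.
Additional respondents: 1318 − 545 = 773.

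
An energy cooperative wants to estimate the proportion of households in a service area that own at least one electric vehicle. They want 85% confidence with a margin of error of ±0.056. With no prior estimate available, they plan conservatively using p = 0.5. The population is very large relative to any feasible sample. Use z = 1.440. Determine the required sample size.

166

With p = 0.5, p(1−p) = 0.25.
n = z²·p(1−p)/E² = 1.440² × 0.2500 / 0.056² = 2.0736 × 0.2500 / 0.003136 ≈ 165.31.
Rounding up gives n = 166.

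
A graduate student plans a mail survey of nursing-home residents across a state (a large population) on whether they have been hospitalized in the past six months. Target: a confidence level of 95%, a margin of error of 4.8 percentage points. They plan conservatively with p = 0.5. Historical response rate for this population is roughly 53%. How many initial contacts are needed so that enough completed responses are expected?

787

For 95% confidence, z = 1.960.
Completed interviews needed: n₀ = 1.960² × 0.2500 / 0.048² ≈ 416.84 → 417.
At a 53% response rate, contacts needed = 417 / 0.53 ≈ 786.79 → 787.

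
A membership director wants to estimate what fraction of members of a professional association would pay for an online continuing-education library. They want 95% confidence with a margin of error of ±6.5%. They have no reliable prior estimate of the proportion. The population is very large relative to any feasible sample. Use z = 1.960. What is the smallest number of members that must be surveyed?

With no prior estimate, use p = 0.5, giving p(1−p) = 0.25.
n = z²·p(1−p)/E² = 1.960² × 0.2500 / 0.065² = 3.8416 × 0.2500 / 0.004225 ≈ 227.31.
Rounding up gives n = 228.

228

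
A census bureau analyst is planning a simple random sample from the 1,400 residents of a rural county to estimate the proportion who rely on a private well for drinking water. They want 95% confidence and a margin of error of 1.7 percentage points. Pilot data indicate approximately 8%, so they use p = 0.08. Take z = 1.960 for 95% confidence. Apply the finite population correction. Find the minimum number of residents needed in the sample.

Unadjusted: n₀ = 1.960² × 0.08 × 0.92 / 0.017² ≈ 978.35, so n₀ = 979.
Finite population correction with N = 1,400: n = n₀ / (1 + (n₀−1)/N) = 979 / (1 + 978/1400) = 979 / 1.6986 ≈ 576.37.
Rounding up, n = 577.

577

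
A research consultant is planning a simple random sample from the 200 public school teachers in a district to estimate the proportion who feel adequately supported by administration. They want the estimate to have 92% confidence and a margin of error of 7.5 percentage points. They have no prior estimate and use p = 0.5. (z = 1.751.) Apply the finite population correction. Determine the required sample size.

Unadjusted: n₀ = 1.751² × 0.50 × 0.50 / 0.075² ≈ 136.27, so n₀ = 137.
Finite population correction with N = 200: n = n₀ / (1 + (n₀−1)/N) = 137 / (1 + 136/200) = 137 / 1.6800 ≈ 81.55.
Rounding up, n = 82.

82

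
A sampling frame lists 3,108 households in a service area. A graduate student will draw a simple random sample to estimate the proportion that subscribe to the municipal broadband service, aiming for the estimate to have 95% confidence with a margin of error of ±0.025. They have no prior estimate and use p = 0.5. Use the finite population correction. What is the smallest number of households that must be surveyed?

For 95% confidence, z = 1.96.
Unadjusted: n₀ = 1.96² × 0.50 × 0.50 / 0.025² ≈ 1536.64, so n₀ = 1537.
Finite population correction with N = 3,108: n = n₀ / (1 + (n₀−1)/N) = 1537 / (1 + 1536/3108) = 1537 / 1.4942 ≈ 1028.64.
Rounding up, n = 1029.

1029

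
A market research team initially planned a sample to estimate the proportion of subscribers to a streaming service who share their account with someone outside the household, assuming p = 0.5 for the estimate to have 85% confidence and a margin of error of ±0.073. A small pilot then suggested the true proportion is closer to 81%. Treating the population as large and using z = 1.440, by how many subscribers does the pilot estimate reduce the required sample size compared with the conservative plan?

38

Conservative (p = 0.5): n = 1.440² × 0.25 / 0.073² ≈ 97.28 → 98.
Using p = 0.81: p(1−p) = 0.1539, so n = 1.440² × 0.1539 / 0.073² ≈ 59.88 → 60.
Reduction: 98 − 60 = 38.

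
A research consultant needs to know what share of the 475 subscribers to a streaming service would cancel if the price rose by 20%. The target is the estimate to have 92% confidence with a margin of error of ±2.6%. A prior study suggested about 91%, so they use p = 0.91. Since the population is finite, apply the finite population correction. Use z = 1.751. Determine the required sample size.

Unadjusted: n₀ = 1.751² × 0.91 × 0.09 / 0.026² ≈ 371.46, so n₀ = 372.
Finite population correction with N = 475: n = n₀ / (1 + (n₀−1)/N) = 372 / (1 + 371/475) = 372 / 1.7811 ≈ 208.87.
Rounding up, n = 209.

209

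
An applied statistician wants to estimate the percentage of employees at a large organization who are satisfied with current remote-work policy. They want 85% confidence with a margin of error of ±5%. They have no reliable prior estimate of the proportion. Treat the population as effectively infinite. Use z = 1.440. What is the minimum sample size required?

208

With no prior estimate, use p = 0.5, giving p(1−p) = 0.25.
n = z²·p(1−p)/E² = 1.440² × 0.2500 / 0.050² = 2.0736 × 0.2500 / 0.002500 ≈ 207.36.
Rounding up gives n = 208.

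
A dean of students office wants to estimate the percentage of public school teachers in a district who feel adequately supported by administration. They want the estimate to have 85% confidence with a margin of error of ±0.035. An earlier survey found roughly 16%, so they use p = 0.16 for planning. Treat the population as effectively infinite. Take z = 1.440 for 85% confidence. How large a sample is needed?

With p = 0.16, p(1−p) = 0.1344.
n = z²·p(1−p)/E² = 1.440² × 0.1344 / 0.035² = 2.0736 × 0.1344 / 0.001225 ≈ 227.50.
Rounding up gives n = 228.

228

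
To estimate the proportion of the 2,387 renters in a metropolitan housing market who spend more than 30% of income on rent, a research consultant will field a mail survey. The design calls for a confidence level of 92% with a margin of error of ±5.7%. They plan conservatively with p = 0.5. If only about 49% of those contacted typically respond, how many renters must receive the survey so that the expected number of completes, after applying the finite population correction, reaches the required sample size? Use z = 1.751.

Completed interviews needed (unadjusted): n₀ = 1.751² × 0.2500 / 0.057² ≈ 235.92 → 236.
FPC for N = 2,387: n = 236 / (1 + 235/2387) = 236 / 1.0984 ≈ 214.85 → 215.
At a 49% response rate, contacts needed = 215 / 0.49 ≈ 438.78 → 439.

439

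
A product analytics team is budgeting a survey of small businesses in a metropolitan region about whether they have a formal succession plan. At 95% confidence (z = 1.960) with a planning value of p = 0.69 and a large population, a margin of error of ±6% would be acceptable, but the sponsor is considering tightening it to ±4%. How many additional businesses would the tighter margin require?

285

At ±6%: n = 1.960² × 0.2139 / 0.060² ≈ 228.26 → 229.
At ±4%: n = 1.960² × 0.2139 / 0.040² ≈ 513.57 → 514.
Additional respondents: 514 − 229 = 285.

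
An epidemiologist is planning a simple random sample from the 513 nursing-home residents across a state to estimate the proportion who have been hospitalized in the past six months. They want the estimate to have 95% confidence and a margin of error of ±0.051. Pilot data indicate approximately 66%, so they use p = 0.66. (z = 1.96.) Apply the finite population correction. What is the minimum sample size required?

202

Unadjusted: n₀ = 1.96² × 0.66 × 0.34 / 0.051² ≈ 331.43, so n₀ = 332.
Finite population correction with N = 513: n = n₀ / (1 + (n₀−1)/N) = 332 / (1 + 331/513) = 332 / 1.6452 ≈ 201.80.
Rounding up, n = 202.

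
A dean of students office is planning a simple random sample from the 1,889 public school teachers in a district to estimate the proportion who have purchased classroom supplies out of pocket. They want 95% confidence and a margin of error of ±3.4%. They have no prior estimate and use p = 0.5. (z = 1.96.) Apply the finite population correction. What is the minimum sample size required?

Unadjusted: n₀ = 1.96² × 0.50 × 0.50 / 0.034² ≈ 830.80, so n₀ = 831.
Finite population correction with N = 1,889: n = n₀ / (1 + (n₀−1)/N) = 831 / (1 + 830/1889) = 831 / 1.4394 ≈ 577.33.
Rounding up, n = 578.

578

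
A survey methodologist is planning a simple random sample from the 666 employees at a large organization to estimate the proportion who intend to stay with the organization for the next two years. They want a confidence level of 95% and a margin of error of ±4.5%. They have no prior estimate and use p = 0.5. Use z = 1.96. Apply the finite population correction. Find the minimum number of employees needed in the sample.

278

Unadjusted: n₀ = 1.96² × 0.50 × 0.50 / 0.045² ≈ 474.27, so n₀ = 475.
Finite population correction with N = 666: n = n₀ / (1 + (n₀−1)/N) = 475 / (1 + 474/666) = 475 / 1.7117 ≈ 277.50.
Rounding up, n = 278.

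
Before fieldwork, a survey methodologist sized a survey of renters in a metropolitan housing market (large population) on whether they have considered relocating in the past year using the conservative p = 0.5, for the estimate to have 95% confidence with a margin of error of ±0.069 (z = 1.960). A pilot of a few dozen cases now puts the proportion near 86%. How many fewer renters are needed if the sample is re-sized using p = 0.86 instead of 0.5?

Conservative (p = 0.5): n = 1.960² × 0.25 / 0.069² ≈ 201.72 → 202.
Using p = 0.86: p(1−p) = 0.1204, so n = 1.960² × 0.1204 / 0.069² ≈ 97.15 → 98.
Reduction: 202 − 98 = 104.

104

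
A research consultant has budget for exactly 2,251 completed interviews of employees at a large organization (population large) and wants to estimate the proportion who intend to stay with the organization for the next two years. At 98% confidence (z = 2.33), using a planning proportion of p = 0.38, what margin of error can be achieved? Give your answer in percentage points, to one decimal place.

SE(p̂) = √[p(1−p)/n] = √[0.2356/2251] = 0.01023.
E = z × SE = 2.33 × 0.01023 = 0.02384, or 2.4 percentage points.

2.4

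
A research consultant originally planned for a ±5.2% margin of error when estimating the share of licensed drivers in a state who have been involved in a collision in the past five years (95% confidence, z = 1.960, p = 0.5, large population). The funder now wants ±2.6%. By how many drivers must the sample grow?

1065

At ±5.2%: n = 1.960² × 0.2500 / 0.052² ≈ 355.18 → 356.
At ±2.6%: n = 1.960² × 0.2500 / 0.026² ≈ 1420.71 → 1421.
Additional respondents: 1421 − 356 = 1065.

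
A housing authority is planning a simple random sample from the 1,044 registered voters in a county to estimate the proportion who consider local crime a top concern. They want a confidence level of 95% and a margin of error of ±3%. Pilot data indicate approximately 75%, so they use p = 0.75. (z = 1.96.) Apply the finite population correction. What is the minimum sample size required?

454

Unadjusted: n₀ = 1.96² × 0.75 × 0.25 / 0.030² ≈ 800.33, so n₀ = 801.
Finite population correction with N = 1,044: n = n₀ / (1 + (n₀−1)/N) = 801 / (1 + 800/1044) = 801 / 1.7663 ≈ 453.49.
Rounding up, n = 454.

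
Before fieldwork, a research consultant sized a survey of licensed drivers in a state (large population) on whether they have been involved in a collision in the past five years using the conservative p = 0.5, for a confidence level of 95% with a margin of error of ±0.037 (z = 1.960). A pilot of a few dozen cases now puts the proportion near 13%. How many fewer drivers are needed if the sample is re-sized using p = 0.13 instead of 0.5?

Conservative (p = 0.5): n = 1.960² × 0.25 / 0.037² ≈ 701.53 → 702.
Using p = 0.13: p(1−p) = 0.1131, so n = 1.960² × 0.1131 / 0.037² ≈ 317.37 → 318.
Reduction: 702 − 318 = 384.

384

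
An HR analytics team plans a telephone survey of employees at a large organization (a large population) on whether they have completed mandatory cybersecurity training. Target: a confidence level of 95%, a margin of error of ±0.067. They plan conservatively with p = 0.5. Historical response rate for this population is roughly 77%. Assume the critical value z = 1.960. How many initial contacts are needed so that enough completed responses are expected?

Completed interviews needed: n₀ = 1.960² × 0.2500 / 0.067² ≈ 213.95 → 214.
At a 77% response rate, contacts needed = 214 / 0.77 ≈ 277.92 → 278.

278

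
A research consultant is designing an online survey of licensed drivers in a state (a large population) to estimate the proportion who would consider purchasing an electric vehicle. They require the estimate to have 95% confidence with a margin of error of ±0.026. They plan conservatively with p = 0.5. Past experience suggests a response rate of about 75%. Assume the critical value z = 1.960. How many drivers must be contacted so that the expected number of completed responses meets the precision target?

Completed interviews needed: n₀ = 1.960² × 0.2500 / 0.026² ≈ 1420.71 → 1421.
At a 75% response rate, contacts needed = 1421 / 0.75 ≈ 1894.67 → 1895.

1895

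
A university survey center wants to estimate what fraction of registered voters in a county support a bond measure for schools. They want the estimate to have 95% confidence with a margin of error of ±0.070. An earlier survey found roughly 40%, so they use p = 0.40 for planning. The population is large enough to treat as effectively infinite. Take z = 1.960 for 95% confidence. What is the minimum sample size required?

189

With p = 0.40, p(1−p) = 0.2400.
n = z²·p(1−p)/E² = 1.960² × 0.2400 / 0.070² = 3.8416 × 0.2400 / 0.004900 ≈ 188.16.
Rounding up gives n = 189.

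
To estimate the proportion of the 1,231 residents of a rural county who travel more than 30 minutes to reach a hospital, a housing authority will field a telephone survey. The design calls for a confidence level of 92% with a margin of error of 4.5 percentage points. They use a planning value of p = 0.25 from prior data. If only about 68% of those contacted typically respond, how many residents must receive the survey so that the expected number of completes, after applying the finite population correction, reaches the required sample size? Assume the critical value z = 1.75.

340

Completed interviews needed (unadjusted): n₀ = 1.75² × 0.1875 / 0.045² ≈ 283.56 → 284.
FPC for N = 1,231: n = 284 / (1 + 283/1231) = 284 / 1.2299 ≈ 230.91 → 231.
At a 68% response rate, contacts needed = 231 / 0.68 ≈ 339.71 → 340.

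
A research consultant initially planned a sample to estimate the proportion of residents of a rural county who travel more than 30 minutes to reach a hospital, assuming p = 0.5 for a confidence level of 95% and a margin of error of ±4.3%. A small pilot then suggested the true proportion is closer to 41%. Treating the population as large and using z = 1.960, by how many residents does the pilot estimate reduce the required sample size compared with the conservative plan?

17

Conservative (p = 0.5): n = 1.960² × 0.25 / 0.043² ≈ 519.42 → 520.
Using p = 0.41: p(1−p) = 0.2419, so n = 1.960² × 0.2419 / 0.043² ≈ 502.59 → 503.
Reduction: 520 − 503 = 17.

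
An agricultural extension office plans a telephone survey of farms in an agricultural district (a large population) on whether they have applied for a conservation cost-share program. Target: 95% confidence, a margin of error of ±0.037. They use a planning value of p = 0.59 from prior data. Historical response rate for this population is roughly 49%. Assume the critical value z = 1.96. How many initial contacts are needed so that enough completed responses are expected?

1386

Completed interviews needed: n₀ = 1.96² × 0.2419 / 0.037² ≈ 678.80 → 679.
At a 49% response rate, contacts needed = 679 / 0.49 ≈ 1385.71 → 1386.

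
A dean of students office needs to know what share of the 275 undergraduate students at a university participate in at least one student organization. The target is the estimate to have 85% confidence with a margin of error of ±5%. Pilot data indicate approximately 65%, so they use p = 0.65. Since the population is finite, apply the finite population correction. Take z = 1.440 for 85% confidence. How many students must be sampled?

113

Unadjusted: n₀ = 1.440² × 0.65 × 0.35 / 0.050² ≈ 188.70, so n₀ = 189.
Finite population correction with N = 275: n = n₀ / (1 + (n₀−1)/N) = 189 / (1 + 188/275) = 189 / 1.6836 ≈ 112.26.
Rounding up, n = 113.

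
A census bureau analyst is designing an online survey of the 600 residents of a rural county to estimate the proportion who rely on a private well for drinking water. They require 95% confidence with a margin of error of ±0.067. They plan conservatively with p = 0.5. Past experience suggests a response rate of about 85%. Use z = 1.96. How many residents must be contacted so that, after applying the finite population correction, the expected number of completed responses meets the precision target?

186

Completed interviews needed (unadjusted): n₀ = 1.96² × 0.2500 / 0.067² ≈ 213.95 → 214.
FPC for N = 600: n = 214 / (1 + 213/600) = 214 / 1.3550 ≈ 157.93 → 158.
At an 85% response rate, contacts needed = 158 / 0.85 ≈ 185.88 → 186.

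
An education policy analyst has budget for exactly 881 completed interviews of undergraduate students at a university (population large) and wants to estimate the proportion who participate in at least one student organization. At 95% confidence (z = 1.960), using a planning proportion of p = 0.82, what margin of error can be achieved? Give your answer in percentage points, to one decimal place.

2.5

SE(p̂) = √[p(1−p)/n] = √[0.1476/881] = 0.01294.
E = z × SE = 1.960 × 0.01294 = 0.02537, or 2.5 percentage points.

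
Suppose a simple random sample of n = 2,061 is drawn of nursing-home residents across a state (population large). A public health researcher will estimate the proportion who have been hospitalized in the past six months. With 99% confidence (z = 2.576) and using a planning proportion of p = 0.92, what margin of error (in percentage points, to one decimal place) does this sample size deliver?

1.5

SE(p̂) = √[p(1−p)/n] = √[0.0736/2061] = 0.00598.
E = z × SE = 2.576 × 0.00598 = 0.01539, or 1.5 percentage points.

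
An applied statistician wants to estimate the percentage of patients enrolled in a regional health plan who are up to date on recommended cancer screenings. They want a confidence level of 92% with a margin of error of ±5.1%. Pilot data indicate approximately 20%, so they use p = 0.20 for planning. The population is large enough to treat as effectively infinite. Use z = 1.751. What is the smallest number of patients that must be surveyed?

With p = 0.20, p(1−p) = 0.1600.
n = z²·p(1−p)/E² = 1.751² × 0.1600 / 0.051² = 3.0660 × 0.1600 / 0.002601 ≈ 188.60.
Rounding up gives n = 189.

189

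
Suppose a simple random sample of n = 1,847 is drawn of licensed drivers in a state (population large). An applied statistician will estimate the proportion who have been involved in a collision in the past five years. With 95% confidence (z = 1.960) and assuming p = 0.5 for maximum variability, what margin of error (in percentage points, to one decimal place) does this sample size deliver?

2.3

SE(p̂) = √[p(1−p)/n] = √[0.2500/1847] = 0.01163.
E = z × SE = 1.960 × 0.01163 = 0.02280, or 2.3 percentage points.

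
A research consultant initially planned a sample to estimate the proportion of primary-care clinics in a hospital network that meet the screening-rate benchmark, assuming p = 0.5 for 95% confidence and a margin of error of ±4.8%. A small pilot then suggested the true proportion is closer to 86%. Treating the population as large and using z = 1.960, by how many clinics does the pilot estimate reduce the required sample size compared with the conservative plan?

216

Conservative (p = 0.5): n = 1.960² × 0.25 / 0.048² ≈ 416.84 → 417.
Using p = 0.86: p(1−p) = 0.1204, so n = 1.960² × 0.1204 / 0.048² ≈ 200.75 → 201.
Reduction: 417 − 201 = 216.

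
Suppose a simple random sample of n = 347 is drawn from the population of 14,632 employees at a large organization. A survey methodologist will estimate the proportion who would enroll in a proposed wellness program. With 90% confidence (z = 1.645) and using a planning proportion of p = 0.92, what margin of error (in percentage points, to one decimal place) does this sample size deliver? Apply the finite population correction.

Finite-population factor: (N−n)/(N−1) = (14632−347)/(14632−1) = 0.9764.
SE(p̂) = √[p(1−p)/n · (N−n)/(N−1)] = √[0.0736/347 × 0.9764] = 0.01439.
E = z × SE = 1.645 × 0.01439 = 0.02367 ≈ 2.4 percentage points.

2.4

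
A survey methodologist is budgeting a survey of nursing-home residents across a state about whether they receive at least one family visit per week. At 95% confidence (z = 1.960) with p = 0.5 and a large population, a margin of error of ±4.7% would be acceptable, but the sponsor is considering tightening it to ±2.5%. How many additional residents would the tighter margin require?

At ±4.7%: n = 1.960² × 0.2500 / 0.047² ≈ 434.77 → 435.
At ±2.5%: n = 1.960² × 0.2500 / 0.025² ≈ 1536.64 → 1537.
Additional respondents: 1537 − 435 = 1102.

1102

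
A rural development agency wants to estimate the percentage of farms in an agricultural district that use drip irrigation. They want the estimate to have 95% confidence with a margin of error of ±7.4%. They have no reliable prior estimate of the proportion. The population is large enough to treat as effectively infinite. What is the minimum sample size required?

176

For 95% confidence, z = 1.960.
With no prior estimate, use p = 0.5, giving p(1−p) = 0.25.
n = z²·p(1−p)/E² = 1.960² × 0.2500 / 0.074² = 3.8416 × 0.2500 / 0.005476 ≈ 175.38.
Rounding up gives n = 176.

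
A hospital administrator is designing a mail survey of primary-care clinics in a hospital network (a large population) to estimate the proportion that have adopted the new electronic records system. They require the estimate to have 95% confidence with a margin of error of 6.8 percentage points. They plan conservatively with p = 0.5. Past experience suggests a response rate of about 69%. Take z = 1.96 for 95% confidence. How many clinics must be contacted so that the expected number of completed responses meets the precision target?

Completed interviews needed: n₀ = 1.96² × 0.2500 / 0.068² ≈ 207.70 → 208.
At a 69% response rate, contacts needed = 208 / 0.69 ≈ 301.45 → 302.

302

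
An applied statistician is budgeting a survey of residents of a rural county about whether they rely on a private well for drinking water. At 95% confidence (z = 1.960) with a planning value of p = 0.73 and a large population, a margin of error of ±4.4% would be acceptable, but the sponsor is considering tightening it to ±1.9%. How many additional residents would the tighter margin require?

At ±4.4%: n = 1.960² × 0.1971 / 0.044² ≈ 391.11 → 392.
At ±1.9%: n = 1.960² × 0.1971 / 0.019² ≈ 2097.45 → 2098.
Additional respondents: 2098 − 392 = 1706.

1706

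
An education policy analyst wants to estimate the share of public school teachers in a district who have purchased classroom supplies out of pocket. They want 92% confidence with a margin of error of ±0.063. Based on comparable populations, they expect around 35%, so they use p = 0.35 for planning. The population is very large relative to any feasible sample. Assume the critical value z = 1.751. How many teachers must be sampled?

176

With p = 0.35, p(1−p) = 0.2275.
n = z²·p(1−p)/E² = 1.751² × 0.2275 / 0.063² = 3.0660 × 0.2275 / 0.003969 ≈ 175.74.
Rounding up gives n = 176.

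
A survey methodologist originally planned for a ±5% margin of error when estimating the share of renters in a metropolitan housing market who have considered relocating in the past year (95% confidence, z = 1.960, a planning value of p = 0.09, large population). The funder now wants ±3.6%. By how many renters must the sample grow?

117

At ±5%: n = 1.960² × 0.0819 / 0.050² ≈ 125.85 → 126.
At ±3.6%: n = 1.960² × 0.0819 / 0.036² ≈ 242.77 → 243.
Additional respondents: 243 − 126 = 117.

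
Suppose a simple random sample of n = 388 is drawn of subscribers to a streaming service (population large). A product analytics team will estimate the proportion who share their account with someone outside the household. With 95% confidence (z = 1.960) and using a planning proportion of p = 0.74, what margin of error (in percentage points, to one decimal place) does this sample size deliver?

SE(p̂) = √[p(1−p)/n] = √[0.1924/388] = 0.02227.
E = z × SE = 1.960 × 0.02227 = 0.04365, or 4.4 percentage points.

4.4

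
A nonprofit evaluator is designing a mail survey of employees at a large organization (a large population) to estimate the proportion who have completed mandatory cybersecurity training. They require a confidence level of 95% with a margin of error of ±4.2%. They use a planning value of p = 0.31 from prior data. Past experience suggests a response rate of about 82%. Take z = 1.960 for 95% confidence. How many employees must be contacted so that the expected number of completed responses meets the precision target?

569

Completed interviews needed: n₀ = 1.960² × 0.2139 / 0.042² ≈ 465.83 → 466.
At an 82% response rate, contacts needed = 466 / 0.82 ≈ 568.29 → 569.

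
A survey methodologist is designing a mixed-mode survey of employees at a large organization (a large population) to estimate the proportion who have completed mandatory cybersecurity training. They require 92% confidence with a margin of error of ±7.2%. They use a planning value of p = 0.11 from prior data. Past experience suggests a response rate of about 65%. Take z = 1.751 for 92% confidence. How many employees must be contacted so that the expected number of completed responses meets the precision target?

Completed interviews needed: n₀ = 1.751² × 0.0979 / 0.072² ≈ 57.90 → 58.
At a 65% response rate, contacts needed = 58 / 0.65 ≈ 89.23 → 90.

90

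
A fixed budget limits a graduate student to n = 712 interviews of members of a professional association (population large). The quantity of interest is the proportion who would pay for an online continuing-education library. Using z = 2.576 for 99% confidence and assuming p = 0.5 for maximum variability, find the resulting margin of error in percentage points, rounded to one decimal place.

SE(p̂) = √[p(1−p)/n] = √[0.2500/712] = 0.01874.
E = z × SE = 2.576 × 0.01874 = 0.04827, or 4.8 percentage points.

4.8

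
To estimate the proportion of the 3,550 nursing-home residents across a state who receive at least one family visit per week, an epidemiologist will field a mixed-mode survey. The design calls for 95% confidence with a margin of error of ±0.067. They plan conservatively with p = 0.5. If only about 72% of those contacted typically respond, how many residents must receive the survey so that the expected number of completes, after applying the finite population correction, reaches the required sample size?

281

For 95% confidence, z = 1.960.
Completed interviews needed (unadjusted): n₀ = 1.960² × 0.2500 / 0.067² ≈ 213.95 → 214.
FPC for N = 3,550: n = 214 / (1 + 213/3550) = 214 / 1.0600 ≈ 201.89 → 202.
At a 72% response rate, contacts needed = 202 / 0.72 ≈ 280.56 → 281.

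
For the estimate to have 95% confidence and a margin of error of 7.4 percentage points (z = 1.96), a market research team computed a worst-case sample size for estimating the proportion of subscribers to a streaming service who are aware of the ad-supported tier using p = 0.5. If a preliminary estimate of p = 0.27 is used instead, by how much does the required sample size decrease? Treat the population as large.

37

Conservative (p = 0.5): n = 1.96² × 0.25 / 0.074² ≈ 175.38 → 176.
Using p = 0.27: p(1−p) = 0.1971, so n = 1.96² × 0.1971 / 0.074² ≈ 138.27 → 139.
Reduction: 176 − 139 = 37.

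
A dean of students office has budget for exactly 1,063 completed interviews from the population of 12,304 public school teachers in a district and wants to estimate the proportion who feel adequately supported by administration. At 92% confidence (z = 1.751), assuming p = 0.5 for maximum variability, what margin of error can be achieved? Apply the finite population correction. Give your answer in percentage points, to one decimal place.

Finite-population factor: (N−n)/(N−1) = (12304−1063)/(12304−1) = 0.9137.
SE(p̂) = √[p(1−p)/n · (N−n)/(N−1)] = √[0.2500/1063 × 0.9137] = 0.01466.
E = z × SE = 1.751 × 0.01466 = 0.02567 ≈ 2.6 percentage points.

2.6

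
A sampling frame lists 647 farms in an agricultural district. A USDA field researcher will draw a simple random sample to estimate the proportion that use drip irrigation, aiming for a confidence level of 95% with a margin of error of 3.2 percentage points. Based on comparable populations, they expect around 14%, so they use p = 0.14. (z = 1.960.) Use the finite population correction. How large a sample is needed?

267

Unadjusted: n₀ = 1.960² × 0.14 × 0.86 / 0.032² ≈ 451.69, so n₀ = 452.
Finite population correction with N = 647: n = n₀ / (1 + (n₀−1)/N) = 452 / (1 + 451/647) = 452 / 1.6971 ≈ 266.34.
Rounding up, n = 267.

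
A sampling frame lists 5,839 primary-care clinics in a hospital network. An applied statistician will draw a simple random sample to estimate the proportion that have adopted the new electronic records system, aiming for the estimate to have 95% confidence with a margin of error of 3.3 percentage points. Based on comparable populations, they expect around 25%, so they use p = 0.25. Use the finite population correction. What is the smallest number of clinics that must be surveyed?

595

For 95% confidence, z = 1.96.
Unadjusted: n₀ = 1.96² × 0.25 × 0.75 / 0.033² ≈ 661.43, so n₀ = 662.
Finite population correction with N = 5,839: n = n₀ / (1 + (n₀−1)/N) = 662 / (1 + 661/5839) = 662 / 1.1132 ≈ 594.68.
Rounding up, n = 595.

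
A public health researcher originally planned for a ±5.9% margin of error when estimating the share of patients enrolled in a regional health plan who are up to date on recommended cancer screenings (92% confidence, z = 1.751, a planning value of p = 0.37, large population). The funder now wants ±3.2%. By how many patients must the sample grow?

492

At ±5.9%: n = 1.751² × 0.2331 / 0.059² ≈ 205.31 → 206.
At ±3.2%: n = 1.751² × 0.2331 / 0.032² ≈ 697.93 → 698.
Additional respondents: 698 − 206 = 492.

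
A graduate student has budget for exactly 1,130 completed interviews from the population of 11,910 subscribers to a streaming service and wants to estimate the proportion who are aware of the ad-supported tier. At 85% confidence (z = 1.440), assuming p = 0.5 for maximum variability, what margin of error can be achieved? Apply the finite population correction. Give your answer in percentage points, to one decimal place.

Finite-population factor: (N−n)/(N−1) = (11910−1130)/(11910−1) = 0.9052.
SE(p̂) = √[p(1−p)/n · (N−n)/(N−1)] = √[0.2500/1130 × 0.9052] = 0.01415.
E = z × SE = 1.440 × 0.01415 = 0.02038 ≈ 2.0 percentage points.

2.0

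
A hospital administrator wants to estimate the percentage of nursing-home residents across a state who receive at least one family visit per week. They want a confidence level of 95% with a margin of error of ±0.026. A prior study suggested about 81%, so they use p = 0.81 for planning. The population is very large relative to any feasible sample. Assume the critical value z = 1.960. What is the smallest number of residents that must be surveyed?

875

With p = 0.81, p(1−p) = 0.1539.
n = z²·p(1−p)/E² = 1.960² × 0.1539 / 0.026² = 3.8416 × 0.1539 / 0.000676 ≈ 874.59.
Rounding up gives n = 875.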